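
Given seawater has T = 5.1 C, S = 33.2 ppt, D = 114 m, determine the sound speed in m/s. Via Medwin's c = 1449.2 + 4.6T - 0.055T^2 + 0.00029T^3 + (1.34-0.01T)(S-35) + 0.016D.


1470.77 m/s


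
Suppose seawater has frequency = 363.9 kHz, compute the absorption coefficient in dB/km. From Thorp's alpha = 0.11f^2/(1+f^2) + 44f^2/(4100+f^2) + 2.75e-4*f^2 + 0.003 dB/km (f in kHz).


f^2 = 132423.21
alpha = 0.11*132423.21/(1+132423.21) + 44*132423.21/(4100+132423.21) + 2.75e-4*132423.21 + 0.003 = 79.208

79.208 dB/km


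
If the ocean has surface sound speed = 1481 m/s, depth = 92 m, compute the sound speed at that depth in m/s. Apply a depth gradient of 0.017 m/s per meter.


c = 1481 + 0.017 * 92 = 1482.564

1482.564 m/s


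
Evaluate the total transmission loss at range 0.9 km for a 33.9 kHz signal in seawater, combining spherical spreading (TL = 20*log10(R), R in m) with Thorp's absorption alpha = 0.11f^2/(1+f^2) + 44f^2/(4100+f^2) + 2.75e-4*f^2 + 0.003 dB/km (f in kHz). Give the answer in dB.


68.14 dB


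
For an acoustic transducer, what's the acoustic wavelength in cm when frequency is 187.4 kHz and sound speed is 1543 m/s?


lambda = c/f = 1543 / 187400 = 0.0082 m = 0.82 cm

0.82 cm


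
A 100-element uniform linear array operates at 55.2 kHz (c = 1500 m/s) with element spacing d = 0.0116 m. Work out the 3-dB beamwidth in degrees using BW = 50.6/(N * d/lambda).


Step 1: lambda = 1500/55200 = 0.02717 m
Step 2: d/lambda = 0.0116/0.02717 = 0.4269
Step 3: BW = 50.6/(N * d/lambda) = 50.6/(100 * 0.4269) = 1.19

1.19 deg


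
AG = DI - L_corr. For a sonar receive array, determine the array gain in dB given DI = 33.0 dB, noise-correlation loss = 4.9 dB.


AG = DI - L_corr = 33.0 - 4.9 = 28.1

28.1 dB


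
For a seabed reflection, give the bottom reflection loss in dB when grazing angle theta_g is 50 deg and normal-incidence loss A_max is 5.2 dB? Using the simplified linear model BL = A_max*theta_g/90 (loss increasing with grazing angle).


2.89 dB


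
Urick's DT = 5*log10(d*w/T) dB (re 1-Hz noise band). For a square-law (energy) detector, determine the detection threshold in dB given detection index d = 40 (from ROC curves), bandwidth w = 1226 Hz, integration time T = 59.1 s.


DT = 5*log10(d*w/T) = 5*log10(40 * 1226 / 59.1) = 5*log10(829.78) = 14.59

14.59 dB


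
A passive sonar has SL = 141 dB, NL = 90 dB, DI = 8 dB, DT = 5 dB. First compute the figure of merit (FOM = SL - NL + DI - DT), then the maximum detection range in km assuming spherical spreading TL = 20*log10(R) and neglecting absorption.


Step 1: FOM = SL - NL + DI - DT = 141 - 90 + 8 - 5 = 54 dB
Step 2: at max range FOM = TL = 20*log10(R), so R = 10^(54/20) = 501.19 m = 0.5 km

0.5 km


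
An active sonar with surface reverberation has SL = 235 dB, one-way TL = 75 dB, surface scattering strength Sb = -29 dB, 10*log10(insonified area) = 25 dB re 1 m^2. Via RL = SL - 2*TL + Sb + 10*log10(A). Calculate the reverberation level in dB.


RL = SL - 2*TL + Sb + 10*log10(A) = 235 - 2*75 + (-29) + 25 = 81

81 dB


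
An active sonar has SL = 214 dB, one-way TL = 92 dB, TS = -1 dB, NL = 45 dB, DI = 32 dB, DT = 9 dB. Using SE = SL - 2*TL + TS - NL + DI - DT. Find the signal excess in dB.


7 dB


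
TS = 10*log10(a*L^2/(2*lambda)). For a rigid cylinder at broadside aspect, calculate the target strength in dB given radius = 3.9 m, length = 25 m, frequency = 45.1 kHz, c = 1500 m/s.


lambda = 1500/45100 = 0.03326 m
TS = 10*log10(3.9*25^2/(2*0.03326)) = 45.64

45.64 dB


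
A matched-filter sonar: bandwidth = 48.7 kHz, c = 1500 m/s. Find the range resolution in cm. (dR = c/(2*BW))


dR = c/(2*BW) = 1500 / (2 * 48.7e3) = 0.0154 m = 1.54 cm

1.54 cm


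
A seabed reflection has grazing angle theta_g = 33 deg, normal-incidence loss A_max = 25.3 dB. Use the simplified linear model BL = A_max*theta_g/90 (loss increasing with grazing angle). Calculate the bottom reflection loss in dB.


BL = A_max * theta_g / 90 = 25.3 * 33 / 90 = 9.28

9.28 dB


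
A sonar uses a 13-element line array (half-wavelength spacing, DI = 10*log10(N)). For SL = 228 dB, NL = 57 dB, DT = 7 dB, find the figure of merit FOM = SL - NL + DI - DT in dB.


Step 1: DI = 10*log10(13) = 11.14 dB
Step 2: FOM = SL - NL + DI - DT = 228 - 57 + 11.14 - 7 = 175.14

175.14 dB


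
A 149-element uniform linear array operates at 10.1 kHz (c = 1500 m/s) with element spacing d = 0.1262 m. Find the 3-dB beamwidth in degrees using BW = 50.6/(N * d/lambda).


Step 1: lambda = 1500/10100 = 0.14851 m
Step 2: d/lambda = 0.1262/0.14851 = 0.8498
Step 3: BW = 50.6/(N * d/lambda) = 50.6/(149 * 0.8498) = 0.4

0.4 deg


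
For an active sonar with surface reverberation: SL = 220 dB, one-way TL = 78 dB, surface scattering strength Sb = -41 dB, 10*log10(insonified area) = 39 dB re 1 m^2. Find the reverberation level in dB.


RL = SL - 2*TL + Sb + 10*log10(A) = 220 - 2*78 + (-41) + 39 = 62

62 dB


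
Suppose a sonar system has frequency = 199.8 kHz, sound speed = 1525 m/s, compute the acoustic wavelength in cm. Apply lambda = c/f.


0.76 cm


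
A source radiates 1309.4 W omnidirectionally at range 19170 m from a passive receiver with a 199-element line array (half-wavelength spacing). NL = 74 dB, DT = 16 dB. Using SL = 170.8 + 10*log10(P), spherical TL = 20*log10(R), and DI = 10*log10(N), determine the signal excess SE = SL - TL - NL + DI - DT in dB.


Step 1: SL = 170.8 + 10*log10(1309.4) = 201.97 dB
Step 2: TL = 20*log10(19170) = 85.65 dB
Step 3: DI = 10*log10(199) = 22.99 dB
Step 4: SE = SL - TL - NL + DI - DT = 201.97 - 85.65 - 74 + 22.99 - 16 = 49.31

49.31 dB


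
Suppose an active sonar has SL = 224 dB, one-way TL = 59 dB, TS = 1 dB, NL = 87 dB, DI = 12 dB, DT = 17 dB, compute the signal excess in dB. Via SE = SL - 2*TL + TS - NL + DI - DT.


SE = SL - 2*TL + TS - NL + DI - DT = 224 - 2*59 + (1) - 87 + 12 - 17 = 15

15 dB


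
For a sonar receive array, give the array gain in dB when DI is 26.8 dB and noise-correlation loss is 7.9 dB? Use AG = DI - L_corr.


AG = DI - L_corr = 26.8 - 7.9 = 18.9

18.9 dB


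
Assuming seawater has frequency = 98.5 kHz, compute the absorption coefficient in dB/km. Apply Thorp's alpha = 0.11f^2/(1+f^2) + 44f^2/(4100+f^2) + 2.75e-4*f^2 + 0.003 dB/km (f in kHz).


f^2 = 9702.25
alpha = 0.11*9702.25/(1+9702.25) + 44*9702.25/(4100+9702.25) + 2.75e-4*9702.25 + 0.003 = 33.711

33.711 dB/km


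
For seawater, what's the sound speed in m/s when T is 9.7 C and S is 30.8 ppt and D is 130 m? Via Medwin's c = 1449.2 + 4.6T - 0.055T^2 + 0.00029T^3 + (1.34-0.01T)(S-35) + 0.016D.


c = 1449.2 + 4.6*9.7 - 0.055*9.7^2 + 0.00029*9.7^3 + (1.34 - 0.01*9.7)*(30.8 - 35) + 0.016*130 = 1485.77

1485.77 m/s


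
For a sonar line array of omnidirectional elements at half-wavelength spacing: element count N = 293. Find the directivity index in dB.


DI = 10*log10(293) = 24.67

24.67 dB


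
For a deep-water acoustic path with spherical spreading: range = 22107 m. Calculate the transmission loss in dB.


TL = 20*log10(22107) = 86.89

86.89 dB


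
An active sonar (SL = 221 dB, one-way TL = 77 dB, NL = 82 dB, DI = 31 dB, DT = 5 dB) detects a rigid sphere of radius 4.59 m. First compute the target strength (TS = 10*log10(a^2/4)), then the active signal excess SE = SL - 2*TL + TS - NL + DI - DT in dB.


Step 1: TS = 10*log10(4.59^2/4) = 7.22 dB
Step 2: SE = SL - 2*TL + TS - NL + DI - DT = 221 - 2*77 + (7.22) - 82 + 31 - 5 = 18.22

18.22 dB


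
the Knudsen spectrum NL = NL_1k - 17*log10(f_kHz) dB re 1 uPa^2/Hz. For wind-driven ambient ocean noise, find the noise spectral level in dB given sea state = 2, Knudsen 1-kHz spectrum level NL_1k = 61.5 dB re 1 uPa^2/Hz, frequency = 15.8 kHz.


NL = NL_1k - 17*log10(f_kHz) = 61.5 - 17*log10(15.8) = 61.5 - (20.38) = 41.12

41.12 dB


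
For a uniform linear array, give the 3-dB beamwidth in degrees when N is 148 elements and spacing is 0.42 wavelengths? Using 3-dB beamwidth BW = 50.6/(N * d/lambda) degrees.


BW = 50.6 / (148 * 0.42) = 50.6 / 62.16 = 0.81

0.81 deg


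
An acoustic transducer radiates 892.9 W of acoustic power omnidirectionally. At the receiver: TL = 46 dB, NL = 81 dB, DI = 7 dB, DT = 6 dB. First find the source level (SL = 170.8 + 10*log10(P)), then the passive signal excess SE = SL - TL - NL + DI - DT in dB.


Step 1: SL = 170.8 + 10*log10(892.9) = 200.31 dB
Step 2: SE = SL - TL - NL + DI - DT = 200.31 - 46 - 81 + 7 - 6 = 74.31

74.31 dB


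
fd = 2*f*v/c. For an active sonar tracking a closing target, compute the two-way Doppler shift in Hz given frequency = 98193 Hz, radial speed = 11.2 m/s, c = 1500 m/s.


fd = 2*f*v/c = 2 * 98193 * 11.2 / 1500 = 1466.35

1466.35 Hz


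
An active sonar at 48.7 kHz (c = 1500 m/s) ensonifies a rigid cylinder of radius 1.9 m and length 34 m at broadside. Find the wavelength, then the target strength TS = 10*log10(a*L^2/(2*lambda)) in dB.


Step 1: lambda = c/f = 1500/48700 = 0.0308 m
Step 2: TS = 10*log10(a*L^2/(2*lambda)) = 10*log10(1.9*34^2/(2*0.0308)) = 45.52

45.52 dB


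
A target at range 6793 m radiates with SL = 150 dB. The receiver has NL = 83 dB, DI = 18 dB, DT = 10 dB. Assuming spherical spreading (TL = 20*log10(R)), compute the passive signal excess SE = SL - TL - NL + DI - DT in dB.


Step 1: TL = 20*log10(6793) = 76.64 dB
Step 2: SE = 150 - 76.64 - 83 + 18 - 10 = -1.64

-1.64 dB


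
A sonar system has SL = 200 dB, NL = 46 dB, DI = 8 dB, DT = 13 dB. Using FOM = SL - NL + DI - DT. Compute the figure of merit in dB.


149 dB


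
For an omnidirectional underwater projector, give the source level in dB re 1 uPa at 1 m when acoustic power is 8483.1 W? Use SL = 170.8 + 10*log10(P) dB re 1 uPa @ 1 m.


SL = 170.8 + 10*log10(8483.1) = 170.8 + 39.29 = 210.09

210.09 dB


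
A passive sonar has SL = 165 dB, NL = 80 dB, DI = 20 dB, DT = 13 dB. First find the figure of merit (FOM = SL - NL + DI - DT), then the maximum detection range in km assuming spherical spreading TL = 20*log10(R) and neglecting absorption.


Step 1: FOM = SL - NL + DI - DT = 165 - 80 + 20 - 13 = 92 dB
Step 2: at max range FOM = TL = 20*log10(R), so R = 10^(92/20) = 39810.72 m = 39.81 km

39.81 km


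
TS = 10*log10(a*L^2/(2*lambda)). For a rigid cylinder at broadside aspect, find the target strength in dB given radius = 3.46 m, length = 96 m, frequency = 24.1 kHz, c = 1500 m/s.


lambda = 1500/24100 = 0.06224 m
TS = 10*log10(3.46*96^2/(2*0.06224)) = 54.09

54.09 dB


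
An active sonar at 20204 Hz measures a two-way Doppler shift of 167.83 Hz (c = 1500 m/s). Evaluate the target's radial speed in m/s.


From fd = 2*f*v/c, v = c*fd/(2*f) = 1500 * 167.83 / (2*20204) = 6.23

6.23 m/s


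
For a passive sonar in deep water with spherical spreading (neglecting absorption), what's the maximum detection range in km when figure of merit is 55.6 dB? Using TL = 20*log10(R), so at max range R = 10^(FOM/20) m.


At max range FOM = TL, so 20*log10(R) = 55.6
R = 10^(55.6/20) = 602.56 m = 0.6 km

0.6 km


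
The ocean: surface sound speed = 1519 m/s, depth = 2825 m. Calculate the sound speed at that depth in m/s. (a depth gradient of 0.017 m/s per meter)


c = 1519 + 0.017 * 2825 = 1567.025

1567.025 m/s


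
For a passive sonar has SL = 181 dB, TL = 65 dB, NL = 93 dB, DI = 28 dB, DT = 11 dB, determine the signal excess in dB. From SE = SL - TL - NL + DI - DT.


SE = SL - TL - NL + DI - DT = 181 - 65 - 93 + 28 - 11 = 40

40 dB


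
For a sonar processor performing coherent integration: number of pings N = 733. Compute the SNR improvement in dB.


Gain = 10*log10(733) = 28.65

28.65 dB


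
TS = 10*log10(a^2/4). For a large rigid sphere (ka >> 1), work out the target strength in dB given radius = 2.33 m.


1.33 dB


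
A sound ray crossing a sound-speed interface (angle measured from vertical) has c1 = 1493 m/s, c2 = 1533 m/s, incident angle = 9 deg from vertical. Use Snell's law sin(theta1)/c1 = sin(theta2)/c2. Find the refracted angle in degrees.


9.24 deg


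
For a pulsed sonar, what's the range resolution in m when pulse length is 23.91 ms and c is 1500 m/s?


17.9325 m


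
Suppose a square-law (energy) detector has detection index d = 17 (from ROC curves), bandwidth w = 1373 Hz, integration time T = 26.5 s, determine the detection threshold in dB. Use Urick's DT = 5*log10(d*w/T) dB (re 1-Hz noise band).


DT = 5*log10(d*w/T) = 5*log10(17 * 1373 / 26.5) = 5*log10(880.79) = 14.72

14.72 dB


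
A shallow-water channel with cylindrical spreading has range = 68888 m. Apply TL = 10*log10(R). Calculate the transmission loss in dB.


TL = 10*log10(68888) = 48.38

48.38 dB


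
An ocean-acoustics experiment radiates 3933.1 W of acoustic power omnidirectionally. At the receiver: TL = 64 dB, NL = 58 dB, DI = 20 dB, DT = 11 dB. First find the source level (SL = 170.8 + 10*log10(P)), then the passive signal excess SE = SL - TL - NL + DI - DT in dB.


Step 1: SL = 170.8 + 10*log10(3933.1) = 206.75 dB
Step 2: SE = SL - TL - NL + DI - DT = 206.75 - 64 - 58 + 20 - 11 = 93.75

93.75 dB


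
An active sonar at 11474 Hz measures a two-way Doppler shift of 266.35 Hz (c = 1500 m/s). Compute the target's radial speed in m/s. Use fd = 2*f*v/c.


From fd = 2*f*v/c, v = c*fd/(2*f) = 1500 * 266.35 / (2*11474) = 17.41

17.41 m/s


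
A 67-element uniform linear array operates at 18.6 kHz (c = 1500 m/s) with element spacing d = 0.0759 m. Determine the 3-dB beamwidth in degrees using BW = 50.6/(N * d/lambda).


Step 1: lambda = 1500/18600 = 0.08065 m
Step 2: d/lambda = 0.0759/0.08065 = 0.9411
Step 3: BW = 50.6/(N * d/lambda) = 50.6/(67 * 0.9411) = 0.8

0.8 deg


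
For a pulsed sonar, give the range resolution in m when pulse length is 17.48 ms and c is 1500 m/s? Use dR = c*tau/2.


dR = c*tau/2 = 1500 * 17.48e-3 / 2 = 13.11

13.11 m


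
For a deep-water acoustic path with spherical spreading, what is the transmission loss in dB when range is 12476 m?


81.92 dB


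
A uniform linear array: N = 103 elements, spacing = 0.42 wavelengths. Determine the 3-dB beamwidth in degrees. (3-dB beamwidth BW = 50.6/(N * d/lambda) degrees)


1.17 deg


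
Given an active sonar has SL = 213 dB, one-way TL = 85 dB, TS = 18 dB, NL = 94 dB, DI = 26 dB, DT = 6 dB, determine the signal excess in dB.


-13 dB


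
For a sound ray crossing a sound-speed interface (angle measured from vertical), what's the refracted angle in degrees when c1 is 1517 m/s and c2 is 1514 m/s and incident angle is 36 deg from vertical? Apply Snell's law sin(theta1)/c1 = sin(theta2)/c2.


sin(theta2) = (c2/c1)*sin(theta1) = (1514/1517)*sin(36 deg) = 0.58662
theta2 = arcsin(0.58662) = 35.92

35.92 deg


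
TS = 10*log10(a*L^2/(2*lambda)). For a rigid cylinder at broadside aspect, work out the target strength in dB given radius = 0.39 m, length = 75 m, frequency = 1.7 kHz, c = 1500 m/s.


lambda = 1500/1700 = 0.88235 m
TS = 10*log10(0.39*75^2/(2*0.88235)) = 30.95

30.95 dB


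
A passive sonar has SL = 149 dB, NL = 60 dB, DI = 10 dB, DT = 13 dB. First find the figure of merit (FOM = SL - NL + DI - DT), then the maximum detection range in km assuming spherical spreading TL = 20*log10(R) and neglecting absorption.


Step 1: FOM = SL - NL + DI - DT = 149 - 60 + 10 - 13 = 86 dB
Step 2: at max range FOM = TL = 20*log10(R), so R = 10^(86/20) = 19952.62 m = 19.95 km

19.95 km


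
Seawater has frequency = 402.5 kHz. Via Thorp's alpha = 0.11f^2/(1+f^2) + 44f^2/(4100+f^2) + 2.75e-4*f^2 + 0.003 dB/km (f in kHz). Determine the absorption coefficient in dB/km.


f^2 = 162006.25
alpha = 0.11*162006.25/(1+162006.25) + 44*162006.25/(4100+162006.25) + 2.75e-4*162006.25 + 0.003 = 87.579

87.579 dB/km


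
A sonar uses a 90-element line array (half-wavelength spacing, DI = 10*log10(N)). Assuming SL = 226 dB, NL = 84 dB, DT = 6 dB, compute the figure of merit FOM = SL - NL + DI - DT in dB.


155.54 dB


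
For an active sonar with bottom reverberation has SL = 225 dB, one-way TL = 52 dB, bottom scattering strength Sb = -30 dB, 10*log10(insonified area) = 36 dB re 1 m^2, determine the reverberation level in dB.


RL = SL - 2*TL + Sb + 10*log10(A) = 225 - 2*52 + (-30) + 36 = 127

127 dB


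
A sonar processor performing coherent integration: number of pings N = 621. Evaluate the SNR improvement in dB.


Gain = 10*log10(621) = 27.93

27.93 dB


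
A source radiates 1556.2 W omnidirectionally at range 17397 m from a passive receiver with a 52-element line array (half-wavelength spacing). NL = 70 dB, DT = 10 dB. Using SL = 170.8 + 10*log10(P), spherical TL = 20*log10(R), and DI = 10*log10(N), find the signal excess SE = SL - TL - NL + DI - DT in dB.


Step 1: SL = 170.8 + 10*log10(1556.2) = 202.72 dB
Step 2: TL = 20*log10(17397) = 84.81 dB
Step 3: DI = 10*log10(52) = 17.16 dB
Step 4: SE = SL - TL - NL + DI - DT = 202.72 - 84.81 - 70 + 17.16 - 10 = 55.07

55.07 dB


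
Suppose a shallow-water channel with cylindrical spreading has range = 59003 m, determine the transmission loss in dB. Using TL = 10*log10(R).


47.71 dB


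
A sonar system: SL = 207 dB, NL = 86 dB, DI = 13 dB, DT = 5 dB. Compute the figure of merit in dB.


FOM = SL - NL + DI - DT = 207 - 86 + 13 - 5 = 129

129 dB


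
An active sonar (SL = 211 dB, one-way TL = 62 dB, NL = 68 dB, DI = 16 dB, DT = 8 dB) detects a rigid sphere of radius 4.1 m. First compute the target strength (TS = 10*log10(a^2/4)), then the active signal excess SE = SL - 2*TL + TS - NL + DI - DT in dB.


Step 1: TS = 10*log10(4.1^2/4) = 6.24 dB
Step 2: SE = SL - 2*TL + TS - NL + DI - DT = 211 - 2*62 + (6.24) - 68 + 16 - 8 = 33.24

33.24 dB


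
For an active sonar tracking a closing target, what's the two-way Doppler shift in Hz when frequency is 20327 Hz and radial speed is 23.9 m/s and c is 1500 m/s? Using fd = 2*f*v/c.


647.75 Hz


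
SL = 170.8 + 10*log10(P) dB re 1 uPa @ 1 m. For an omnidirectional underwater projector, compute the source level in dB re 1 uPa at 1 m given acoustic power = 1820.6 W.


SL = 170.8 + 10*log10(1820.6) = 170.8 + 32.6 = 203.4

203.4 dB


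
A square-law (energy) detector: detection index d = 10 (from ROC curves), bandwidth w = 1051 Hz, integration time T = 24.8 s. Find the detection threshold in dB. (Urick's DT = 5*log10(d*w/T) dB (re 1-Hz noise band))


DT = 5*log10(d*w/T) = 5*log10(10 * 1051 / 24.8) = 5*log10(423.79) = 13.14

13.14 dB


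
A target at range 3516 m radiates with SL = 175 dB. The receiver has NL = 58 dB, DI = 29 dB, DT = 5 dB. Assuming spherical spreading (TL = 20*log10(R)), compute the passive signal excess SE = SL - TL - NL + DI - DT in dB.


70.08 dB


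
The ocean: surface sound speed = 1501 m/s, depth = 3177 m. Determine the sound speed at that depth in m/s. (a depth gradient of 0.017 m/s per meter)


c = 1501 + 0.017 * 3177 = 1555.009

1555.009 m/s


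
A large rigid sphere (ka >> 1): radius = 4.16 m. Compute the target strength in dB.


6.36 dB


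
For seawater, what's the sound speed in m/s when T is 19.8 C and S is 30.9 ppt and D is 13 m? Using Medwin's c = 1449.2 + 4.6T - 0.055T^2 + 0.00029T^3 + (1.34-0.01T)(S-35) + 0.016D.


1516.49 m/s


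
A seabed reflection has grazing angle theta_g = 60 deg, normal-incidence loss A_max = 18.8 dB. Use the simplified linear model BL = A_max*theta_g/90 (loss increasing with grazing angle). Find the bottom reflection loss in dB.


BL = A_max * theta_g / 90 = 18.8 * 60 / 90 = 12.53

12.53 dB


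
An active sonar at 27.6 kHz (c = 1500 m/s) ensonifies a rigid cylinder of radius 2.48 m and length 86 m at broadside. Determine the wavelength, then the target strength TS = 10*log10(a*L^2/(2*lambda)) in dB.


Step 1: lambda = c/f = 1500/27600 = 0.05435 m
Step 2: TS = 10*log10(a*L^2/(2*lambda)) = 10*log10(2.48*86^2/(2*0.05435)) = 52.27

52.27 dB


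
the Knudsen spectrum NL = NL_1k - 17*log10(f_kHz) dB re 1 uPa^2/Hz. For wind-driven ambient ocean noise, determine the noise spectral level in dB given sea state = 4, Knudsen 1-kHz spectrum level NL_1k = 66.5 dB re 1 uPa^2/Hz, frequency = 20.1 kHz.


NL = NL_1k - 17*log10(f_kHz) = 66.5 - 17*log10(20.1) = 66.5 - (22.15) = 44.35

44.35 dB


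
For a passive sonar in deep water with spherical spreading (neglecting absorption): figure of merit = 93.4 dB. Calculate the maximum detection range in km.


At max range FOM = TL, so 20*log10(R) = 93.4
R = 10^(93.4/20) = 46773.51 m = 46.77 km

46.77 km


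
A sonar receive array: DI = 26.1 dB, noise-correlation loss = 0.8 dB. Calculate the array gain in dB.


AG = DI - L_corr = 26.1 - 0.8 = 25.3

25.3 dB


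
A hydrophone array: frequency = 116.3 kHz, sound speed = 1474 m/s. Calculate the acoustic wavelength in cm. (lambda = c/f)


1.27 cm


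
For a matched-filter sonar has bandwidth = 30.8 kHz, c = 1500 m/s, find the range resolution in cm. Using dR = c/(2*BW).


2.44 cm


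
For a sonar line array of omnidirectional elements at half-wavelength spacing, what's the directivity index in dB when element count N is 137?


21.37 dB


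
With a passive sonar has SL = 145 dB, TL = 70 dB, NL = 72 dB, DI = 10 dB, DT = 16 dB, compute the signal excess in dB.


SE = SL - TL - NL + DI - DT = 145 - 70 - 72 + 10 - 16 = -3

-3 dB


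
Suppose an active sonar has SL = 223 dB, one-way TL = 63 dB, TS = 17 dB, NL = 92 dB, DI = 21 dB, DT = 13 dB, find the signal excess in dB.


SE = SL - 2*TL + TS - NL + DI - DT = 223 - 2*63 + (17) - 92 + 21 - 13 = 30

30 dB


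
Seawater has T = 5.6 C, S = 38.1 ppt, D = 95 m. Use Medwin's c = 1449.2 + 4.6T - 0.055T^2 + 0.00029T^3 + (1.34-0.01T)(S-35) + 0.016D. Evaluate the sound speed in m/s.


1478.79 m/s


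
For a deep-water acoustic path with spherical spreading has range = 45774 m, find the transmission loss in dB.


93.21 dB


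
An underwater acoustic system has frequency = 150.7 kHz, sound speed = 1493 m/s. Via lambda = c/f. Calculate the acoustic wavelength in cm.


0.99 cm


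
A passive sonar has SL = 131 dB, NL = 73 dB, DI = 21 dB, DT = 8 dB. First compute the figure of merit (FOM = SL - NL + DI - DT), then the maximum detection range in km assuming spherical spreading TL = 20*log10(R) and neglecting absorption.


Step 1: FOM = SL - NL + DI - DT = 131 - 73 + 21 - 8 = 71 dB
Step 2: at max range FOM = TL = 20*log10(R), so R = 10^(71/20) = 3548.13 m = 3.55 km

3.55 km


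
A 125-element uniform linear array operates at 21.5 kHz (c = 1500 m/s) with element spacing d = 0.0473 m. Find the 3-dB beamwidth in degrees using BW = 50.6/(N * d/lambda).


0.6 deg


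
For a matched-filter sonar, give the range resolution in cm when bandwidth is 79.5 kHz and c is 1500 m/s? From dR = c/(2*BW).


0.94 cm


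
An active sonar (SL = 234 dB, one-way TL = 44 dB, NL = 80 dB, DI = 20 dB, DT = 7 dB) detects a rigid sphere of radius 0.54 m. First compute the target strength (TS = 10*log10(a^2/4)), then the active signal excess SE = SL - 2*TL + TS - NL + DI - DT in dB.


Step 1: TS = 10*log10(0.54^2/4) = -11.37 dB
Step 2: SE = SL - 2*TL + TS - NL + DI - DT = 234 - 2*44 + (-11.37) - 80 + 20 - 7 = 67.63

67.63 dB


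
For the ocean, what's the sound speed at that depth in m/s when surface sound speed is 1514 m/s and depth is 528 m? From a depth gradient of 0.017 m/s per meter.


c = 1514 + 0.017 * 528 = 1522.976

1522.976 m/s


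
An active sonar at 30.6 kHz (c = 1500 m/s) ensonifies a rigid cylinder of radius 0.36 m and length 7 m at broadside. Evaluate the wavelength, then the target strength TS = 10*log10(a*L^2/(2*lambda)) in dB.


Step 1: lambda = c/f = 1500/30600 = 0.04902 m
Step 2: TS = 10*log10(a*L^2/(2*lambda)) = 10*log10(0.36*7^2/(2*0.04902)) = 22.55

22.55 dB


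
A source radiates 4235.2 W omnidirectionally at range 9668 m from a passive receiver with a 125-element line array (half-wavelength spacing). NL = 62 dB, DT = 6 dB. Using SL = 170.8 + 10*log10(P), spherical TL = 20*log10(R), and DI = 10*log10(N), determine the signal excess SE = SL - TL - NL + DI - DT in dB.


Step 1: SL = 170.8 + 10*log10(4235.2) = 207.07 dB
Step 2: TL = 20*log10(9668) = 79.71 dB
Step 3: DI = 10*log10(125) = 20.97 dB
Step 4: SE = SL - TL - NL + DI - DT = 207.07 - 79.71 - 62 + 20.97 - 6 = 80.33

80.33 dB


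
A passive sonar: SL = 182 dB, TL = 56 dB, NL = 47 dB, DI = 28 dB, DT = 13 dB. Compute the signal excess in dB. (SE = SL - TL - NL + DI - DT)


SE = SL - TL - NL + DI - DT = 182 - 56 - 47 + 28 - 13 = 94

94 dB


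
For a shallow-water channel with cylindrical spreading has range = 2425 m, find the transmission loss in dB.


TL = 10*log10(2425) = 33.85

33.85 dB


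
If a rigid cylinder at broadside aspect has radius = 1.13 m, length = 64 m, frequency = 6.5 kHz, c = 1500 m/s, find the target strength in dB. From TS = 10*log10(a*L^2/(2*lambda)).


lambda = 1500/6500 = 0.23077 m
TS = 10*log10(1.13*64^2/(2*0.23077)) = 40.01

40.01 dB


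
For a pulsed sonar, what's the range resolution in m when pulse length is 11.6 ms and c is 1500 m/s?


8.7 m


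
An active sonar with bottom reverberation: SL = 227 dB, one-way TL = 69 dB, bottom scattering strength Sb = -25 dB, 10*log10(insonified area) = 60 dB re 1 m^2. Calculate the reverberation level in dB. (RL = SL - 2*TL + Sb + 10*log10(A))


124 dB


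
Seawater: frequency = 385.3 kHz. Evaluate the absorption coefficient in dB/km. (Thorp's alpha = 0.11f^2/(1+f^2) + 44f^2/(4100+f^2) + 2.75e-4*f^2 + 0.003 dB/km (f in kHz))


83.756 dB/km


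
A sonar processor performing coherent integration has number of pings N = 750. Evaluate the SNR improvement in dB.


Gain = 10*log10(750) = 28.75

28.75 dB


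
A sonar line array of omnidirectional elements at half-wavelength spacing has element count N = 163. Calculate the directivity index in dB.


22.12 dB


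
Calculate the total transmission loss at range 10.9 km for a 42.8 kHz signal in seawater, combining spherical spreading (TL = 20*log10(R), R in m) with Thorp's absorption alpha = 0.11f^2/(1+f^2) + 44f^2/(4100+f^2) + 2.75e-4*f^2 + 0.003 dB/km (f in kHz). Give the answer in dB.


Step 1 (Thorp): alpha = 0.11*1831.84/(1+1831.84) + 44*1831.84/(4100+1831.84) + 2.75e-4*1831.84 + 0.003 = 14.2045 dB/km
Step 2: TL_spread = 20*log10(10900) = 80.75 dB
Step 3: TL_abs = alpha*R = 14.2045 * 10.9 = 154.83 dB
Step 4: TL_total = 80.75 + 154.83 = 235.58

235.58 dB


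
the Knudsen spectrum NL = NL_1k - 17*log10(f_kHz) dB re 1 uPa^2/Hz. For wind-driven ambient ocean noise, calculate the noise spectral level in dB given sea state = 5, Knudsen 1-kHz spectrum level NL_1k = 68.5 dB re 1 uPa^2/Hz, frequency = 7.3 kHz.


NL = NL_1k - 17*log10(f_kHz) = 68.5 - 17*log10(7.3) = 68.5 - (14.68) = 53.82

53.82 dB


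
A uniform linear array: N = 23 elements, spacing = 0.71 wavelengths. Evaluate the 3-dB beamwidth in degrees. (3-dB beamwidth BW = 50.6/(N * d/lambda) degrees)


3.1 deg


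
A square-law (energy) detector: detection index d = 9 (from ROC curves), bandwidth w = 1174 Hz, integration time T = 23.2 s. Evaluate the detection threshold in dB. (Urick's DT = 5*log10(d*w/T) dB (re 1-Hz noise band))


DT = 5*log10(d*w/T) = 5*log10(9 * 1174 / 23.2) = 5*log10(455.43) = 13.29

13.29 dB


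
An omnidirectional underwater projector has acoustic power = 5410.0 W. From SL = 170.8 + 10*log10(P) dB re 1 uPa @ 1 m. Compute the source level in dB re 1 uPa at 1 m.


208.13 dB


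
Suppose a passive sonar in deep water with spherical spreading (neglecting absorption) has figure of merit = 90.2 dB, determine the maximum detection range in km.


32.36 km


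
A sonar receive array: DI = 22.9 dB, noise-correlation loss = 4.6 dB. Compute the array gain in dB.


AG = DI - L_corr = 22.9 - 4.6 = 18.3

18.3 dB


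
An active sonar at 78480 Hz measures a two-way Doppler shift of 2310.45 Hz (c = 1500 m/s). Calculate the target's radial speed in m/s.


From fd = 2*f*v/c, v = c*fd/(2*f) = 1500 * 2310.45 / (2*78480) = 22.08

22.08 m/s


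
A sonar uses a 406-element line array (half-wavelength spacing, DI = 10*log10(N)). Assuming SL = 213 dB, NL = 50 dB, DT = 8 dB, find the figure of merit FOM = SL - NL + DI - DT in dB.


Step 1: DI = 10*log10(406) = 26.09 dB
Step 2: FOM = SL - NL + DI - DT = 213 - 50 + 26.09 - 8 = 181.09

181.09 dB


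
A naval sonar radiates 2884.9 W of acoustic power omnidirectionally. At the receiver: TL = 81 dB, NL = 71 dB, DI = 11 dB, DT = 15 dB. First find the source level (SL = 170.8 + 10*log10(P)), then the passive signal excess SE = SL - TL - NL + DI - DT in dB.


Step 1: SL = 170.8 + 10*log10(2884.9) = 205.4 dB
Step 2: SE = SL - TL - NL + DI - DT = 205.4 - 81 - 71 + 11 - 15 = 49.4

49.4 dB


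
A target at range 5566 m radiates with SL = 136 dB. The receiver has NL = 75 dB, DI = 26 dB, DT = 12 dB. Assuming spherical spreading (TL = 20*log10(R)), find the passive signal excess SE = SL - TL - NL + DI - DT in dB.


Step 1: TL = 20*log10(5566) = 74.91 dB
Step 2: SE = 136 - 74.91 - 75 + 26 - 12 = 0.09

0.09 dB


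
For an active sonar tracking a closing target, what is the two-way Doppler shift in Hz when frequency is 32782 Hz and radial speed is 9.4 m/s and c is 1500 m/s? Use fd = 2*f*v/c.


410.87 Hz


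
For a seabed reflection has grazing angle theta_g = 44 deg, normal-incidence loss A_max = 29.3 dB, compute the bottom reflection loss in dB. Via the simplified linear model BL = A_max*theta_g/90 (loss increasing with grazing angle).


BL = A_max * theta_g / 90 = 29.3 * 44 / 90 = 14.32

14.32 dB


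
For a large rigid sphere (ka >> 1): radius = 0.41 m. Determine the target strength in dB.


TS = 10*log10(0.41^2 / 4) = 10*log10(0.042025) = -13.76

-13.76 dB


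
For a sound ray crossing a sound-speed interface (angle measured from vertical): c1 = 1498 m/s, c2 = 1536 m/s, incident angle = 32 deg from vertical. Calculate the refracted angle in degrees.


sin(theta2) = (c2/c1)*sin(theta1) = (1536/1498)*sin(32 deg) = 0.54336
theta2 = arcsin(0.54336) = 32.91

32.91 deg


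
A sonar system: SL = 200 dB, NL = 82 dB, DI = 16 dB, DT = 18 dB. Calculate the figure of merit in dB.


116 dB


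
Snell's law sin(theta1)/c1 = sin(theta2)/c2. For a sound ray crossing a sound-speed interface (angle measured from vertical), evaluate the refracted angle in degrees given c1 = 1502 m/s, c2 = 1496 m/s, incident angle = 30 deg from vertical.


sin(theta2) = (c2/c1)*sin(theta1) = (1496/1502)*sin(30 deg) = 0.498
theta2 = arcsin(0.498) = 29.87

29.87 deg


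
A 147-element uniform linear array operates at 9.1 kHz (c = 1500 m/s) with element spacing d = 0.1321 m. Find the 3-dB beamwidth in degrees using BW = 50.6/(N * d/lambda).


Step 1: lambda = 1500/9100 = 0.16484 m
Step 2: d/lambda = 0.1321/0.16484 = 0.8014
Step 3: BW = 50.6/(N * d/lambda) = 50.6/(147 * 0.8014) = 0.43

0.43 deg


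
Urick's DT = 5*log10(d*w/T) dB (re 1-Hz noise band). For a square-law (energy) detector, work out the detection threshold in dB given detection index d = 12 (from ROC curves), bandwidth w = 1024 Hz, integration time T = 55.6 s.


11.72 dB


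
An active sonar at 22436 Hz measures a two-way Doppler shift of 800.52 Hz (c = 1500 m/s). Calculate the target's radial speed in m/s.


From fd = 2*f*v/c, v = c*fd/(2*f) = 1500 * 800.52 / (2*22436) = 26.76

26.76 m/s


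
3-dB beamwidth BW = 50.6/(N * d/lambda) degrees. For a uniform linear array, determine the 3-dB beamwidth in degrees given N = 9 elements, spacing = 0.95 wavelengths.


BW = 50.6 / (9 * 0.95) = 50.6 / 8.55 = 5.92

5.92 deg


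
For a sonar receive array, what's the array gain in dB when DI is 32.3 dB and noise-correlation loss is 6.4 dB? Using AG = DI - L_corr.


25.9 dB


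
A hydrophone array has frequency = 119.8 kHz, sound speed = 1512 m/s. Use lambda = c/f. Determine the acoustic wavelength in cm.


lambda = c/f = 1512 / 119800 = 0.0126 m = 1.26 cm

1.26 cm


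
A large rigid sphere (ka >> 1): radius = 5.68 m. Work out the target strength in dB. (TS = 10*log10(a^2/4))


TS = 10*log10(5.68^2 / 4) = 10*log10(8.0656) = 9.07

9.07 dB


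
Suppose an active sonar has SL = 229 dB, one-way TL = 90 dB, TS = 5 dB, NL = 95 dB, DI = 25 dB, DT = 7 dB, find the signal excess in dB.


SE = SL - 2*TL + TS - NL + DI - DT = 229 - 2*90 + (5) - 95 + 25 - 7 = -23

-23 dB


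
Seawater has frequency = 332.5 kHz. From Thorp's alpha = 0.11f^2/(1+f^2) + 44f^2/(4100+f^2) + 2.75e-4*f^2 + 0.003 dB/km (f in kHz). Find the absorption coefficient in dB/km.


72.943 dB/km


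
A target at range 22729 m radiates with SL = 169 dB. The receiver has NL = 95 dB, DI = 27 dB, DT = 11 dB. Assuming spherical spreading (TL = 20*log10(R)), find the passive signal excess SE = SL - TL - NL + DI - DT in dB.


2.87 dB


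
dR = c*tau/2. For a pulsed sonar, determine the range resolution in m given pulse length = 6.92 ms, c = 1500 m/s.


5.19 m


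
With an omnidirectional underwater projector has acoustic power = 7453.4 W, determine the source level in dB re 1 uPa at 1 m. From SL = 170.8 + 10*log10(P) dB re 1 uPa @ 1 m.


209.52 dB


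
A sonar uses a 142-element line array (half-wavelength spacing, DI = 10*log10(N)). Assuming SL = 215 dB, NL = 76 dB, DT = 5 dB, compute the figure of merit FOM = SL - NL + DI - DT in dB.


Step 1: DI = 10*log10(142) = 21.52 dB
Step 2: FOM = SL - NL + DI - DT = 215 - 76 + 21.52 - 5 = 155.52

155.52 dB


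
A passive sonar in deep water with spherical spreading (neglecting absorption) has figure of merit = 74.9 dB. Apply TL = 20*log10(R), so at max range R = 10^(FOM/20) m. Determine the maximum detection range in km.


At max range FOM = TL, so 20*log10(R) = 74.9
R = 10^(74.9/20) = 5559.04 m = 5.56 km

5.56 km


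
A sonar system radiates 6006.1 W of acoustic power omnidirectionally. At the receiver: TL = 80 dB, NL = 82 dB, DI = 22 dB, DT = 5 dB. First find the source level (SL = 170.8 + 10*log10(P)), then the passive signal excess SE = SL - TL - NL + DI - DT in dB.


Step 1: SL = 170.8 + 10*log10(6006.1) = 208.59 dB
Step 2: SE = SL - TL - NL + DI - DT = 208.59 - 80 - 82 + 22 - 5 = 63.59

63.59 dB


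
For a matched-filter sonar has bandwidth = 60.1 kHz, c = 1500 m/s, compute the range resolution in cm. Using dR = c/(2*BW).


1.25 cm


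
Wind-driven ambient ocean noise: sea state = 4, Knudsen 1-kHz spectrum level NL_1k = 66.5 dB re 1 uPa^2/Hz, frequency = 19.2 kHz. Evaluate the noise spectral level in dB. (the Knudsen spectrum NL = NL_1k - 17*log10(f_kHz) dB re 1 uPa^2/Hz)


NL = NL_1k - 17*log10(f_kHz) = 66.5 - 17*log10(19.2) = 66.5 - (21.82) = 44.68

44.68 dB


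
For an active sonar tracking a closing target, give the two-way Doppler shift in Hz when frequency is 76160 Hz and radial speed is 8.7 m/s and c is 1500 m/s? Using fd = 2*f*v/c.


fd = 2*f*v/c = 2 * 76160 * 8.7 / 1500 = 883.46

883.46 Hz


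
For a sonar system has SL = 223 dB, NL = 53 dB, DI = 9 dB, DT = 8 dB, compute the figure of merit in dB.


171 dB


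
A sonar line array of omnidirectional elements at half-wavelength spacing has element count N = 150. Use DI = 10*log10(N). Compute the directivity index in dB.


DI = 10*log10(150) = 21.76

21.76 dB


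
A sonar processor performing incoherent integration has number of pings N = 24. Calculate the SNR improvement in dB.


6.9 dB


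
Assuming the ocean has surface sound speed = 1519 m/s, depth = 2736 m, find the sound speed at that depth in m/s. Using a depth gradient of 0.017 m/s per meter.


1565.512 m/s


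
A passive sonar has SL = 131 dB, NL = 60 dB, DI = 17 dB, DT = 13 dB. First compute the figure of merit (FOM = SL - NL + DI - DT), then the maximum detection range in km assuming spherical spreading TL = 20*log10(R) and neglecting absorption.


Step 1: FOM = SL - NL + DI - DT = 131 - 60 + 17 - 13 = 75 dB
Step 2: at max range FOM = TL = 20*log10(R), so R = 10^(75/20) = 5623.41 m = 5.62 km

5.62 km


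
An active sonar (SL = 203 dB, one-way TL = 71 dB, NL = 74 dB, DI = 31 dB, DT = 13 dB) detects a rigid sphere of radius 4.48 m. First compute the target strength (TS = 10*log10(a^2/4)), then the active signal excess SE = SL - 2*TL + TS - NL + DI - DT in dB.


Step 1: TS = 10*log10(4.48^2/4) = 7.0 dB
Step 2: SE = SL - 2*TL + TS - NL + DI - DT = 203 - 2*71 + (7.0) - 74 + 31 - 13 = 12.0

12.0 dB


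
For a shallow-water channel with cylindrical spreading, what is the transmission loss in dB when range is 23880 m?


43.78 dB


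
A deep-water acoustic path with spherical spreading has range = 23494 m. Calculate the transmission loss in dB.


87.42 dB


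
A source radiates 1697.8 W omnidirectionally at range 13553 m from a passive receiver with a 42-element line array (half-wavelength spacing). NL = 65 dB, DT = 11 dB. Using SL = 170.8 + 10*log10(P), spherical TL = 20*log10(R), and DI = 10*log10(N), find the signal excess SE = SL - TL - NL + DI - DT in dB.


Step 1: SL = 170.8 + 10*log10(1697.8) = 203.1 dB
Step 2: TL = 20*log10(13553) = 82.64 dB
Step 3: DI = 10*log10(42) = 16.23 dB
Step 4: SE = SL - TL - NL + DI - DT = 203.1 - 82.64 - 65 + 16.23 - 11 = 60.69

60.69 dB


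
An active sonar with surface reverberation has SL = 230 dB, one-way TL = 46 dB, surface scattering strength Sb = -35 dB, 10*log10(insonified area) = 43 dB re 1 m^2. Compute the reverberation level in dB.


RL = SL - 2*TL + Sb + 10*log10(A) = 230 - 2*46 + (-35) + 43 = 146

146 dB


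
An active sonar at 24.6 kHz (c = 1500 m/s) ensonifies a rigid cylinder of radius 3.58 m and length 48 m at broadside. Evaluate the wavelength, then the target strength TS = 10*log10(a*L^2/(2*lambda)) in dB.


Step 1: lambda = c/f = 1500/24600 = 0.06098 m
Step 2: TS = 10*log10(a*L^2/(2*lambda)) = 10*log10(3.58*48^2/(2*0.06098)) = 48.3

48.3 dB


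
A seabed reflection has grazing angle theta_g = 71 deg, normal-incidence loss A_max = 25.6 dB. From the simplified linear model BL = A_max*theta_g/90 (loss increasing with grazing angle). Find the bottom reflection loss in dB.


20.2 dB


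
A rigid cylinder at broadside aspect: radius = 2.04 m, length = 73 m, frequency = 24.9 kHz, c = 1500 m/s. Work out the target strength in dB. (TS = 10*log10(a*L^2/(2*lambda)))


lambda = 1500/24900 = 0.06024 m
TS = 10*log10(2.04*73^2/(2*0.06024)) = 49.55

49.55 dB


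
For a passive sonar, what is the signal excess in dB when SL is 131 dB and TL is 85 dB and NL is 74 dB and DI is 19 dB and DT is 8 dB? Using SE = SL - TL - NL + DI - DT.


SE = SL - TL - NL + DI - DT = 131 - 85 - 74 + 19 - 8 = -17

-17 dB


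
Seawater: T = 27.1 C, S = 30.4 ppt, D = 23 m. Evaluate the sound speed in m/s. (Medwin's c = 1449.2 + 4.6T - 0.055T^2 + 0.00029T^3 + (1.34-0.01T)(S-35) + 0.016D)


1534.69 m/s


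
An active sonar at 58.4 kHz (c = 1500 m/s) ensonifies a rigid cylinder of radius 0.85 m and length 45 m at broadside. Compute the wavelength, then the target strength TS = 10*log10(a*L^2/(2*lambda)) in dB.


Step 1: lambda = c/f = 1500/58400 = 0.02568 m
Step 2: TS = 10*log10(a*L^2/(2*lambda)) = 10*log10(0.85*45^2/(2*0.02568)) = 45.25

45.25 dB


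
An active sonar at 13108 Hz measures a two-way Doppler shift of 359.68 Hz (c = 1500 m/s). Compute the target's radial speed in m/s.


From fd = 2*f*v/c, v = c*fd/(2*f) = 1500 * 359.68 / (2*13108) = 20.58

20.58 m/s


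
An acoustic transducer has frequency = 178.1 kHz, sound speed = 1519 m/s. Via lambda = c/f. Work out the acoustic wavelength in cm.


0.85 cm


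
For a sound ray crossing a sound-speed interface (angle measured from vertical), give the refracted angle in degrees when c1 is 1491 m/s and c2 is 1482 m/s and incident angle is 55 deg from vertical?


sin(theta2) = (c2/c1)*sin(theta1) = (1482/1491)*sin(55 deg) = 0.81421
theta2 = arcsin(0.81421) = 54.51

54.51 deg
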